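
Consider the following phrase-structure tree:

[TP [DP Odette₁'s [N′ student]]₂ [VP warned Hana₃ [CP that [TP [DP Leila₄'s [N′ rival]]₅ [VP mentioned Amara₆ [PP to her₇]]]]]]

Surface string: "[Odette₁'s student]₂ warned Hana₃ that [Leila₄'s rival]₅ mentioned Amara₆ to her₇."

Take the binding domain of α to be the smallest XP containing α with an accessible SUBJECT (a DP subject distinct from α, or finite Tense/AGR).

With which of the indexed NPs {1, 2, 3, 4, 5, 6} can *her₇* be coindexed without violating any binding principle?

*her* is a pronoun, so Principle B applies: it must be free in its binding domain.
Binding domain of *her₇*: the embedded TP, whose subject is [Leila₄'s rival]₅.
*Odette₁* and the pronoun do not c-command one another → neither Principle B nor Principle C is at stake; coindexation permitted.
*[Odette₁'s student]₂* c-commands the pronoun but from outside its binding domain, and is not c-commanded by it → coindexation permitted.
*Hana₃* c-commands the pronoun but from outside its binding domain, and is not c-commanded by it → coindexation permitted.
*Leila₄* and the pronoun do not c-command one another → neither Principle B nor Principle C is at stake; coindexation permitted.
*[Leila₄'s rival]₅* c-commands the pronoun within its binding domain → coindexation would violate Principle B.
*Amara₆* c-commands the pronoun within its binding domain → coindexation would violate Principle B.

{1, 2, 3, 4}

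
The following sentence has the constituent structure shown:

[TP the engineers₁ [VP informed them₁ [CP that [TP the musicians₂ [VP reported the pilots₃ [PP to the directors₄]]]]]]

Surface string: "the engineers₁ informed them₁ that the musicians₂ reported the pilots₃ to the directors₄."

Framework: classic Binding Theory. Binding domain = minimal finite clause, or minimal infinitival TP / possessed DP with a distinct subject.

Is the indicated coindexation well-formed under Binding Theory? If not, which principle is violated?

Principle B

The two coindexed NPs are *the engineers₁* and *them₁*.
*them₁* is a pronoun. Its binding domain is the matrix TP, whose subject is the engineers₁.
*the engineers₁* c-commands it within that domain and carries the same index.
The pronoun is locally bound → Principle B violation.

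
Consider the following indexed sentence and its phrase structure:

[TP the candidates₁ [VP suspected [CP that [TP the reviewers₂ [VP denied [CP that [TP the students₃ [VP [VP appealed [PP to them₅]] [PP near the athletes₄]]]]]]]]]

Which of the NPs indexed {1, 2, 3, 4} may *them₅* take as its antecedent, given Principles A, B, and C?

{1, 2, 4}

*them* is a pronoun, so Principle B applies: it must be free in its binding domain.
Binding domain of *them₅*: the embedded TP, whose subject is the students₃.
*the candidates₁* c-commands the pronoun but from outside its binding domain, and is not c-commanded by it → coindexation permitted.
*the reviewers₂* c-commands the pronoun but from outside its binding domain, and is not c-commanded by it → coindexation permitted.
*the students₃* c-commands the pronoun within its binding domain → coindexation would violate Principle B.
*the athletes₄* and the pronoun do not c-command one another → neither Principle B nor Principle C is at stake; coindexation permitted.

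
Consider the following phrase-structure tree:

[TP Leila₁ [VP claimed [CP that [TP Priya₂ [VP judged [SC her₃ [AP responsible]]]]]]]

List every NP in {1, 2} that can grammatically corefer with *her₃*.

{1}

*her* is a pronoun, so Principle B applies: it must be free in its binding domain.
Binding domain of *her₃*: the embedded TP, whose subject is Priya₂.
*Leila₁* c-commands the pronoun but from outside its binding domain, and is not c-commanded by it → coindexation permitted.
*Priya₂* c-commands the pronoun within its binding domain → coindexation would violate Principle B.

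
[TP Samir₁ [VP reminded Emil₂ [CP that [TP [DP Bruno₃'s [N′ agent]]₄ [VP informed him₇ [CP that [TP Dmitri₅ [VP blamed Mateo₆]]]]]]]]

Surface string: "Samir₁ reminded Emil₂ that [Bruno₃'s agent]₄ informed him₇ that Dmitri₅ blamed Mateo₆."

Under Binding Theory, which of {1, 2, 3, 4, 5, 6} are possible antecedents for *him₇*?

{1, 2, 3}

*him* is a pronoun, so Principle B applies: it must be free in its binding domain.
Binding domain of *him₇*: the embedded TP, whose subject is [Bruno₃'s agent]₄.
*Samir₁* c-commands the pronoun but from outside its binding domain, and is not c-commanded by it → coindexation permitted.
*Emil₂* c-commands the pronoun but from outside its binding domain, and is not c-commanded by it → coindexation permitted.
*Bruno₃* and the pronoun do not c-command one another → neither Principle B nor Principle C is at stake; coindexation permitted.
*[Bruno₃'s agent]₄* c-commands the pronoun within its binding domain → coindexation would violate Principle B.
*Dmitri₅*: the pronoun c-commands this R-expression → coindexation would violate Principle C on *Dmitri₅*.
*Mateo₆*: the pronoun c-commands this R-expression → coindexation would violate Principle C on *Mateo₆*.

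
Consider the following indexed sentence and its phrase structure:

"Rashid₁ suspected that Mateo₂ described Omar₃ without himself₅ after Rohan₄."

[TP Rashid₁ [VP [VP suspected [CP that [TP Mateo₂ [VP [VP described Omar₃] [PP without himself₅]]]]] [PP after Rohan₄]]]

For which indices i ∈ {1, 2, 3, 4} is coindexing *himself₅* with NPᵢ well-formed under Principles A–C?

{2}

*himself* is an anaphor, so Principle A applies: it must be bound in its binding domain.
Binding domain of *himself₅*: the embedded TP, whose subject is Mateo₂.
*Rashid₁* c-commands the anaphor but is outside its binding domain → cannot satisfy Principle A.
*Mateo₂* c-commands the anaphor within its binding domain → licit binder.
*Omar₃* does not c-command the anaphor → cannot bind it.
*Rohan₄* does not c-command the anaphor → cannot bind it.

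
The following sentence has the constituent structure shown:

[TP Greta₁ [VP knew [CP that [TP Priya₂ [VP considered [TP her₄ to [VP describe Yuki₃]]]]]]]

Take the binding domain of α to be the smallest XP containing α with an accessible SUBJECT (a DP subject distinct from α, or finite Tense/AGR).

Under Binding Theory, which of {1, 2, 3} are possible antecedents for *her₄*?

*her* is a pronoun, so Principle B applies: it must be free in its binding domain.
Binding domain of *her₄*: the embedded TP, whose subject is Priya₂.
*Greta₁* c-commands the pronoun but from outside its binding domain, and is not c-commanded by it → coindexation permitted.
*Priya₂* c-commands the pronoun within its binding domain → coindexation would violate Principle B.
*Yuki₃*: the pronoun c-commands this R-expression → coindexation would violate Principle C on *Yuki₃*.

{1}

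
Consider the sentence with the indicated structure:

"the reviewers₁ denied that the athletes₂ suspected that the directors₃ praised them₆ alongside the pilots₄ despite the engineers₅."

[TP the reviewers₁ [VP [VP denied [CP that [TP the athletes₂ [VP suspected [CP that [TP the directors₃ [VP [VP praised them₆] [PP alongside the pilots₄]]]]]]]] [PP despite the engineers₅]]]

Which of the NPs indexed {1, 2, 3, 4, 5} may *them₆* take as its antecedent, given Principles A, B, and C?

{1, 2, 4, 5}

*them* is a pronoun, so Principle B applies: it must be free in its binding domain.
Binding domain of *them₆*: the embedded TP, whose subject is the directors₃.
*the reviewers₁* c-commands the pronoun but from outside its binding domain, and is not c-commanded by it → coindexation permitted.
*the athletes₂* c-commands the pronoun but from outside its binding domain, and is not c-commanded by it → coindexation permitted.
*the directors₃* c-commands the pronoun within its binding domain → coindexation would violate Principle B.
*the pilots₄* and the pronoun do not c-command one another → neither Principle B nor Principle C is at stake; coindexation permitted.
*the engineers₅* and the pronoun do not c-command one another → neither Principle B nor Principle C is at stake; coindexation permitted.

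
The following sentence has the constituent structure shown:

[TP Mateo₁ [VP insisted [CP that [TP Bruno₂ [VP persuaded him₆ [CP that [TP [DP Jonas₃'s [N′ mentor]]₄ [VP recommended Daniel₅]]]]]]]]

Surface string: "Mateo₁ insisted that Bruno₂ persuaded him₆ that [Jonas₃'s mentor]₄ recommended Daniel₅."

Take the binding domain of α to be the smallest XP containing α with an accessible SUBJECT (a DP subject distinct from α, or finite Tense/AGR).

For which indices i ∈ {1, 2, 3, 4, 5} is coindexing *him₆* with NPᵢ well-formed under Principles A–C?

{1}

*him* is a pronoun, so Principle B applies: it must be free in its binding domain.
Binding domain of *him₆*: the embedded TP, whose subject is Bruno₂.
*Mateo₁* c-commands the pronoun but from outside its binding domain, and is not c-commanded by it → coindexation permitted.
*Bruno₂* c-commands the pronoun within its binding domain → coindexation would violate Principle B.
*Jonas₃*: the pronoun c-commands this R-expression → coindexation would violate Principle C on *Jonas₃*.
*[Jonas₃'s mentor]₄*: the pronoun c-commands this R-expression → coindexation would violate Principle C on *[Jonas₃'s mentor]₄*.
*Daniel₅*: the pronoun c-commands this R-expression → coindexation would violate Principle C on *Daniel₅*.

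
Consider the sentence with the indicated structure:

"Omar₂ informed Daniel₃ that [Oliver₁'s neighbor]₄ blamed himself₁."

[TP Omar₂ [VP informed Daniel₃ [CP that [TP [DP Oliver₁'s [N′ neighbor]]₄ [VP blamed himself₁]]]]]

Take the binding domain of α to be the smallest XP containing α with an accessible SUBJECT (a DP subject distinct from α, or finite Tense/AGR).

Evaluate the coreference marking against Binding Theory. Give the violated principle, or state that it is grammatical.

The two coindexed NPs are *Oliver₁* and *himself₁*.
*himself₁* is an anaphor. Principle A requires it to be bound within its binding domain — the embedded TP, whose subject is [Oliver₁'s neighbor]₄.
Within that domain it is c-commanded by *[Oliver₁'s neighbor]₄*, which does not share its index.
*Oliver₁* does not c-command the anaphor at all.
The anaphor is unbound in its domain → Principle A violation.

Principle A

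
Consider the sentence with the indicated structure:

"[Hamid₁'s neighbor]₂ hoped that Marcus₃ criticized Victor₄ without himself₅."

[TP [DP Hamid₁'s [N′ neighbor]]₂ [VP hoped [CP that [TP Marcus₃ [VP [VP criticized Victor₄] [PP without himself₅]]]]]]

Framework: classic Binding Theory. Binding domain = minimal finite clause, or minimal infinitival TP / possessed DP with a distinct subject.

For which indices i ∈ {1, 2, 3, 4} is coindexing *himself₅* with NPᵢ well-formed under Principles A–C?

{3}

*himself* is an anaphor, so Principle A applies: it must be bound in its binding domain.
Binding domain of *himself₅*: the embedded TP, whose subject is Marcus₃.
*Hamid₁* does not c-command the anaphor → cannot bind it.
*[Hamid₁'s neighbor]₂* c-commands the anaphor but is outside its binding domain → cannot satisfy Principle A.
*Marcus₃* c-commands the anaphor within its binding domain → licit binder.
*Victor₄* does not c-command the anaphor → cannot bind it.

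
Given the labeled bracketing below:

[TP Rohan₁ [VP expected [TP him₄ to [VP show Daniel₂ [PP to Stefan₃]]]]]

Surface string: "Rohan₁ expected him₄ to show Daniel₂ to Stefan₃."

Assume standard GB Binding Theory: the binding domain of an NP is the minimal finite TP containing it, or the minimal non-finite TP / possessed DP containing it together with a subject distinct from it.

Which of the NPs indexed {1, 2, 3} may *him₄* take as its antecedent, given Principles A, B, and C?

*him* is a pronoun, so Principle B applies: it must be free in its binding domain.
Binding domain of *him₄*: the matrix TP, whose subject is Rohan₁.
*Rohan₁* c-commands the pronoun within its binding domain → coindexation would violate Principle B.
*Daniel₂*: the pronoun c-commands this R-expression → coindexation would violate Principle C on *Daniel₂*.
*Stefan₃*: the pronoun c-commands this R-expression → coindexation would violate Principle C on *Stefan₃*.

none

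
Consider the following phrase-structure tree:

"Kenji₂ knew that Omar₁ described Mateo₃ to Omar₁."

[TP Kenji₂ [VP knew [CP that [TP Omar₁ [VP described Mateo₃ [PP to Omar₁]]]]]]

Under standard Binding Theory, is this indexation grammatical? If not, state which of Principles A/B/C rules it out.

The two coindexed NPs are *Omar₁* (the lower occurrence) and *Omar₁* (the higher occurrence).
*Omar₁* (the lower occurrence) is an R-expression. Principle C requires it to be free everywhere.
*Omar₁* (the higher occurrence) c-commands it and carries the same index.
The R-expression is bound → Principle C violation.

Principle C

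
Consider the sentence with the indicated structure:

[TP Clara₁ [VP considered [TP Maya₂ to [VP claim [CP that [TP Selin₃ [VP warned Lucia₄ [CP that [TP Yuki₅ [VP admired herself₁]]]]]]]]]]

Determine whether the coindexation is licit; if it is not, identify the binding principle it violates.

Principle A

The two coindexed NPs are *Clara₁* and *herself₁*.
*herself₁* is an anaphor. Principle A requires it to be bound within its binding domain — the embedded TP, whose subject is Yuki₅.
Within that domain it is c-commanded by *Yuki₅*, which does not share its index.
*Clara₁* does c-command the anaphor, but from outside its binding domain.
The anaphor is unbound in its domain → Principle A violation.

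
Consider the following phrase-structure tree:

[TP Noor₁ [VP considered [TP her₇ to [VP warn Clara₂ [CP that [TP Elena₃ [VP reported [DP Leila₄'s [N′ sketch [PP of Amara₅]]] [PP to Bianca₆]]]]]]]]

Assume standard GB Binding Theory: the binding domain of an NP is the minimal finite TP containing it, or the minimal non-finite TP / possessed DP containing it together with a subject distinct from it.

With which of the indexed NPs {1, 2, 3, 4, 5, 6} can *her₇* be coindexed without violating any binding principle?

none

*her* is a pronoun, so Principle B applies: it must be free in its binding domain.
Binding domain of *her₇*: the matrix TP, whose subject is Noor₁.
*Noor₁* c-commands the pronoun within its binding domain → coindexation would violate Principle B.
*Clara₂*: the pronoun c-commands this R-expression → coindexation would violate Principle C on *Clara₂*.
*Elena₃*: the pronoun c-commands this R-expression → coindexation would violate Principle C on *Elena₃*.
*Leila₄*: the pronoun c-commands this R-expression → coindexation would violate Principle C on *Leila₄*.
*Amara₅*: the pronoun c-commands this R-expression → coindexation would violate Principle C on *Amara₅*.
*Bianca₆*: the pronoun c-commands this R-expression → coindexation would violate Principle C on *Bianca₆*.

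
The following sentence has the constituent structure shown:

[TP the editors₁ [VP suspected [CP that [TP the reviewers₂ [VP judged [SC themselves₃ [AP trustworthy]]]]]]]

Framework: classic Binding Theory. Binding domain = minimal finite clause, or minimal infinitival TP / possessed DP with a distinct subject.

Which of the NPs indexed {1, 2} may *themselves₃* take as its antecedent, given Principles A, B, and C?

*themselves* is an anaphor, so Principle A applies: it must be bound in its binding domain.
Binding domain of *themselves₃*: the embedded TP, whose subject is the reviewers₂.
*the editors₁* c-commands the anaphor but is outside its binding domain → cannot satisfy Principle A.
*the reviewers₂* c-commands the anaphor within its binding domain → licit binder.

{2}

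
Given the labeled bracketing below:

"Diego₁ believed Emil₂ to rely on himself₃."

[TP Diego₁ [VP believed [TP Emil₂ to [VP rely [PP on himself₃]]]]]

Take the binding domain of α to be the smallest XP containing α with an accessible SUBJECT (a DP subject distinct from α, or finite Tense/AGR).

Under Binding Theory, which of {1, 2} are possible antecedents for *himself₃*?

{2}

*himself* is an anaphor, so Principle A applies: it must be bound in its binding domain.
Binding domain of *himself₃*: the embedded TP, whose subject is Emil₂.
*Diego₁* c-commands the anaphor but is outside its binding domain → cannot satisfy Principle A.
*Emil₂* c-commands the anaphor within its binding domain → licit binder.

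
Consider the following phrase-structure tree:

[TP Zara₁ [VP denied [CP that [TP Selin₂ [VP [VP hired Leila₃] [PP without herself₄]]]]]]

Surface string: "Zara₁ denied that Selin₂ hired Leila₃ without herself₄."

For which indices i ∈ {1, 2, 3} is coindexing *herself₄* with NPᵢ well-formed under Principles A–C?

{2}

*herself* is an anaphor, so Principle A applies: it must be bound in its binding domain.
Binding domain of *herself₄*: the embedded TP, whose subject is Selin₂.
*Zara₁* c-commands the anaphor but is outside its binding domain → cannot satisfy Principle A.
*Selin₂* c-commands the anaphor within its binding domain → licit binder.
*Leila₃* does not c-command the anaphor → cannot bind it.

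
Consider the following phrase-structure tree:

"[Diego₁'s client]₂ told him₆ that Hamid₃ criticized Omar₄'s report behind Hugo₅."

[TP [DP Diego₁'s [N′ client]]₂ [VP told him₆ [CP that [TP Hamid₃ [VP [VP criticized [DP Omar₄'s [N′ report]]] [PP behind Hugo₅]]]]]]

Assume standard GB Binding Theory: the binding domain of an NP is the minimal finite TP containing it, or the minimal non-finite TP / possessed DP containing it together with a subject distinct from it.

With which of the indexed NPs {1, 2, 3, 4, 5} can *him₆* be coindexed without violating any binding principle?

*him* is a pronoun, so Principle B applies: it must be free in its binding domain.
Binding domain of *him₆*: the matrix TP, whose subject is [Diego₁'s client]₂.
*Diego₁* and the pronoun do not c-command one another → neither Principle B nor Principle C is at stake; coindexation permitted.
*[Diego₁'s client]₂* c-commands the pronoun within its binding domain → coindexation would violate Principle B.
*Hamid₃*: the pronoun c-commands this R-expression → coindexation would violate Principle C on *Hamid₃*.
*Omar₄*: the pronoun c-commands this R-expression → coindexation would violate Principle C on *Omar₄*.
*Hugo₅*: the pronoun c-commands this R-expression → coindexation would violate Principle C on *Hugo₅*.

{1}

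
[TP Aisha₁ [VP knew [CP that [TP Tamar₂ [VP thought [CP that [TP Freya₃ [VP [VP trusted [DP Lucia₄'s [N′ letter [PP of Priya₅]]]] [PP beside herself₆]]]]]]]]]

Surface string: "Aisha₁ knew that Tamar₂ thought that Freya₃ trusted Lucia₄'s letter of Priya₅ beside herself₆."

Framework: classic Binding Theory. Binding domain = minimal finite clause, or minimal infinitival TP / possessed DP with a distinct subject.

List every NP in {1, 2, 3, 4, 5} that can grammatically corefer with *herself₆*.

*herself* is an anaphor, so Principle A applies: it must be bound in its binding domain.
Binding domain of *herself₆*: the embedded TP, whose subject is Freya₃.
*Aisha₁* c-commands the anaphor but is outside its binding domain → cannot satisfy Principle A.
*Tamar₂* c-commands the anaphor but is outside its binding domain → cannot satisfy Principle A.
*Freya₃* c-commands the anaphor within its binding domain → licit binder.
*Lucia₄* does not c-command the anaphor → cannot bind it.
*Priya₅* does not c-command the anaphor → cannot bind it.

{3}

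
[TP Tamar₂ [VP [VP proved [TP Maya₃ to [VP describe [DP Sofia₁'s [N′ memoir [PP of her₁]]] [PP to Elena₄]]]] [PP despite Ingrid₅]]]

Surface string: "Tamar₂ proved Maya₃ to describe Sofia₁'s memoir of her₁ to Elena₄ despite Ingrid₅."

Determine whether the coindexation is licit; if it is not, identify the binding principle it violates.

Principle B

The two coindexed NPs are *Sofia₁* and *her₁*.
*her₁* is a pronoun. Its binding domain is the possessed DP, whose subject is Sofia₁.
*Sofia₁* c-commands it within that domain and carries the same index.
The pronoun is locally bound → Principle B violation.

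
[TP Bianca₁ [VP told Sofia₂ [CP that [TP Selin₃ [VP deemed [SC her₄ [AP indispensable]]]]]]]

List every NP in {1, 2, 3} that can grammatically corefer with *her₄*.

{1, 2}

*her* is a pronoun, so Principle B applies: it must be free in its binding domain.
Binding domain of *her₄*: the embedded TP, whose subject is Selin₃.
*Bianca₁* c-commands the pronoun but from outside its binding domain, and is not c-commanded by it → coindexation permitted.
*Sofia₂* c-commands the pronoun but from outside its binding domain, and is not c-commanded by it → coindexation permitted.
*Selin₃* c-commands the pronoun within its binding domain → coindexation would violate Principle B.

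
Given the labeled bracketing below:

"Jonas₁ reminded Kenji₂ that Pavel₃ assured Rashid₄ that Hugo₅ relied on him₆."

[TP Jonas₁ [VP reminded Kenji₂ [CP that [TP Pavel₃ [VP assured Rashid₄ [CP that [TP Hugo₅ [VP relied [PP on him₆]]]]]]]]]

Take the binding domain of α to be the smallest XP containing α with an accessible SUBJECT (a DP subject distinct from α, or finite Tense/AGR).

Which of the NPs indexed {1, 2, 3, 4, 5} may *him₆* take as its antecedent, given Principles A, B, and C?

{1, 2, 3, 4}

*him* is a pronoun, so Principle B applies: it must be free in its binding domain.
Binding domain of *him₆*: the embedded TP, whose subject is Hugo₅.
*Jonas₁* c-commands the pronoun but from outside its binding domain, and is not c-commanded by it → coindexation permitted.
*Kenji₂* c-commands the pronoun but from outside its binding domain, and is not c-commanded by it → coindexation permitted.
*Pavel₃* c-commands the pronoun but from outside its binding domain, and is not c-commanded by it → coindexation permitted.
*Rashid₄* c-commands the pronoun but from outside its binding domain, and is not c-commanded by it → coindexation permitted.
*Hugo₅* c-commands the pronoun within its binding domain → coindexation would violate Principle B.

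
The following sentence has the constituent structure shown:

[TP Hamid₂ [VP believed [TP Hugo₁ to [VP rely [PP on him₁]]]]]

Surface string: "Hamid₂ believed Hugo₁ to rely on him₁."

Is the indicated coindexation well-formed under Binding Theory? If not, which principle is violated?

The two coindexed NPs are *Hugo₁* and *him₁*.
*him₁* is a pronoun. Its binding domain is the embedded TP, whose subject is Hugo₁.
*Hugo₁* c-commands it within that domain and carries the same index.
The pronoun is locally bound → Principle B violation.

Principle B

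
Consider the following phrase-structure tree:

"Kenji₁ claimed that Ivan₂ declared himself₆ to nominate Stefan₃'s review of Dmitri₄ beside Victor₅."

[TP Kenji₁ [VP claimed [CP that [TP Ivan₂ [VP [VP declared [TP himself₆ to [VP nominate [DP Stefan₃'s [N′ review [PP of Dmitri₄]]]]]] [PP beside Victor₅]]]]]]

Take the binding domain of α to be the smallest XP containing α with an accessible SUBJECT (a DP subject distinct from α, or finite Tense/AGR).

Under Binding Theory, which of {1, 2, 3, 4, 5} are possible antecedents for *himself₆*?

{2}

*himself* is an anaphor, so Principle A applies: it must be bound in its binding domain.
Binding domain of *himself₆*: the embedded TP, whose subject is Ivan₂.
*Kenji₁* c-commands the anaphor but is outside its binding domain → cannot satisfy Principle A.
*Ivan₂* c-commands the anaphor within its binding domain → licit binder.
*Stefan₃* does not c-command the anaphor → cannot bind it.
*Dmitri₄* does not c-command the anaphor → cannot bind it.
*Victor₅* does not c-command the anaphor → cannot bind it.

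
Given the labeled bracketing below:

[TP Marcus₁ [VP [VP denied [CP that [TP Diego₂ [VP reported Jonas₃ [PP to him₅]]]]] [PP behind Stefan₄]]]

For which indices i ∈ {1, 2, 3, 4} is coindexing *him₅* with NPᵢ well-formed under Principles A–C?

{1, 4}

*him* is a pronoun, so Principle B applies: it must be free in its binding domain.
Binding domain of *him₅*: the embedded TP, whose subject is Diego₂.
*Marcus₁* c-commands the pronoun but from outside its binding domain, and is not c-commanded by it → coindexation permitted.
*Diego₂* c-commands the pronoun within its binding domain → coindexation would violate Principle B.
*Jonas₃* c-commands the pronoun within its binding domain → coindexation would violate Principle B.
*Stefan₄* and the pronoun do not c-command one another → neither Principle B nor Principle C is at stake; coindexation permitted.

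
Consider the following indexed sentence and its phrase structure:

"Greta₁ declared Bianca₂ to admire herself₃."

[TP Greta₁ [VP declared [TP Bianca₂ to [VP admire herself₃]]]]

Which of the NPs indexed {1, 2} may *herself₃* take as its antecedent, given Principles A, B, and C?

{2}

*herself* is an anaphor, so Principle A applies: it must be bound in its binding domain.
Binding domain of *herself₃*: the embedded TP, whose subject is Bianca₂.
*Greta₁* c-commands the anaphor but is outside its binding domain → cannot satisfy Principle A.
*Bianca₂* c-commands the anaphor within its binding domain → licit binder.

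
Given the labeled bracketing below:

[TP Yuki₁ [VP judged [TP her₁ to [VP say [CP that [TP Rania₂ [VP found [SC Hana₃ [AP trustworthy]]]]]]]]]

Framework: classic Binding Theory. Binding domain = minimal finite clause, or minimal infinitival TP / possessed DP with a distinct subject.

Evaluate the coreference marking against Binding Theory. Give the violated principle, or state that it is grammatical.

Principle B

The two coindexed NPs are *Yuki₁* and *her₁*.
*her₁* is a pronoun. Its binding domain is the matrix TP, whose subject is Yuki₁.
*Yuki₁* c-commands it within that domain and carries the same index.
The pronoun is locally bound → Principle B violation.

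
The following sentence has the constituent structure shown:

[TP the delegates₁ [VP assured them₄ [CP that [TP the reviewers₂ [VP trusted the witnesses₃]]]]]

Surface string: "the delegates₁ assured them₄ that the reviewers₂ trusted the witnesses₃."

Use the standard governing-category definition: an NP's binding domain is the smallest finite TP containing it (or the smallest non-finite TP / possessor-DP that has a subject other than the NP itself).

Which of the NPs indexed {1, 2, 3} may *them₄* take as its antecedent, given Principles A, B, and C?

none

*them* is a pronoun, so Principle B applies: it must be free in its binding domain.
Binding domain of *them₄*: the matrix TP, whose subject is the delegates₁.
*the delegates₁* c-commands the pronoun within its binding domain → coindexation would violate Principle B.
*the reviewers₂*: the pronoun c-commands this R-expression → coindexation would violate Principle C on *the reviewers₂*.
*the witnesses₃*: the pronoun c-commands this R-expression → coindexation would violate Principle C on *the witnesses₃*.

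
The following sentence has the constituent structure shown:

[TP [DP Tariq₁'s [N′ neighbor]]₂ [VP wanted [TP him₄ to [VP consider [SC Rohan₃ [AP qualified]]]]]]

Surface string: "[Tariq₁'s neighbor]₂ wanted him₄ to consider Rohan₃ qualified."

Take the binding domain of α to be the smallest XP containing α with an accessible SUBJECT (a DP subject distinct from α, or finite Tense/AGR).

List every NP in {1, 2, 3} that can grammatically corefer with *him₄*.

*him* is a pronoun, so Principle B applies: it must be free in its binding domain.
Binding domain of *him₄*: the matrix TP, whose subject is [Tariq₁'s neighbor]₂.
*Tariq₁* and the pronoun do not c-command one another → neither Principle B nor Principle C is at stake; coindexation permitted.
*[Tariq₁'s neighbor]₂* c-commands the pronoun within its binding domain → coindexation would violate Principle B.
*Rohan₃*: the pronoun c-commands this R-expression → coindexation would violate Principle C on *Rohan₃*.

{1}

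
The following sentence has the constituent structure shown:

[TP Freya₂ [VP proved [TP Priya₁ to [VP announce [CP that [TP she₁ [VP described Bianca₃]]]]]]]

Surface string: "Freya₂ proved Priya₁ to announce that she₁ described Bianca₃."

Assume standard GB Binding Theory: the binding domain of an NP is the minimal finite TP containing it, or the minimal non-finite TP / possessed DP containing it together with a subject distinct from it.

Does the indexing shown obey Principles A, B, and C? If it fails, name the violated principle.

grammatical

The two coindexed NPs are *Priya₁* and *she₁*.
*she₁* is a pronoun; nothing c-commands it within its binding domain (the embedded TP.), so Principle B holds trivially.
*Priya₁* is an R-expression; *she₁* does not c-command it, and no other NP shares its index, so Principle C is satisfied.
All principles are respected.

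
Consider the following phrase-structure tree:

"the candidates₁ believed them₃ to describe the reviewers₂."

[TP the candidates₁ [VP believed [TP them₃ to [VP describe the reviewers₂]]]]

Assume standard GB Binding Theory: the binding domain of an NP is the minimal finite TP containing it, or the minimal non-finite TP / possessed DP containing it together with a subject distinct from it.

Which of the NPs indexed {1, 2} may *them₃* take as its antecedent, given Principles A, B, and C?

none

*them* is a pronoun, so Principle B applies: it must be free in its binding domain.
Binding domain of *them₃*: the matrix TP, whose subject is the candidates₁.
*the candidates₁* c-commands the pronoun within its binding domain → coindexation would violate Principle B.
*the reviewers₂*: the pronoun c-commands this R-expression → coindexation would violate Principle C on *the reviewers₂*.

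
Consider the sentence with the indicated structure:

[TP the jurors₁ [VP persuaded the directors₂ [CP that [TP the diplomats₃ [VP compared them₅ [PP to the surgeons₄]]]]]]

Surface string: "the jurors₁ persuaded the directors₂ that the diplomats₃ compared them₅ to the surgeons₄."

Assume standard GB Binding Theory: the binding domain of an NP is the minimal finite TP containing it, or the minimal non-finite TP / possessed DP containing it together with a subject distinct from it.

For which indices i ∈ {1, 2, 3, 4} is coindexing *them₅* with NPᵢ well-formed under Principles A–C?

*them* is a pronoun, so Principle B applies: it must be free in its binding domain.
Binding domain of *them₅*: the embedded TP, whose subject is the diplomats₃.
*the jurors₁* c-commands the pronoun but from outside its binding domain, and is not c-commanded by it → coindexation permitted.
*the directors₂* c-commands the pronoun but from outside its binding domain, and is not c-commanded by it → coindexation permitted.
*the diplomats₃* c-commands the pronoun within its binding domain → coindexation would violate Principle B.
*the surgeons₄*: the pronoun c-commands this R-expression → coindexation would violate Principle C on *the surgeons₄*.

{1, 2}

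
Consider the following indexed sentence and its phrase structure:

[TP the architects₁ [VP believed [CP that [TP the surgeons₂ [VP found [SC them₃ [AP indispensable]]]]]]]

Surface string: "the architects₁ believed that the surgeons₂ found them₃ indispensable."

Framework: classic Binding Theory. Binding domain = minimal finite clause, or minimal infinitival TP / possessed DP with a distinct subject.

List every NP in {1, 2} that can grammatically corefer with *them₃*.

*them* is a pronoun, so Principle B applies: it must be free in its binding domain.
Binding domain of *them₃*: the embedded TP, whose subject is the surgeons₂.
*the architects₁* c-commands the pronoun but from outside its binding domain, and is not c-commanded by it → coindexation permitted.
*the surgeons₂* c-commands the pronoun within its binding domain → coindexation would violate Principle B.

{1}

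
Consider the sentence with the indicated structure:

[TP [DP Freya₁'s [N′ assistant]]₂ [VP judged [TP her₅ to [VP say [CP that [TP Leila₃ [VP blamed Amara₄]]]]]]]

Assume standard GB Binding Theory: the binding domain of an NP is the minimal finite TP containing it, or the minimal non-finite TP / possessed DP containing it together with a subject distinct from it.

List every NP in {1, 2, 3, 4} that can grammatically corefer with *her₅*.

{1}

*her* is a pronoun, so Principle B applies: it must be free in its binding domain.
Binding domain of *her₅*: the matrix TP, whose subject is [Freya₁'s assistant]₂.
*Freya₁* and the pronoun do not c-command one another → neither Principle B nor Principle C is at stake; coindexation permitted.
*[Freya₁'s assistant]₂* c-commands the pronoun within its binding domain → coindexation would violate Principle B.
*Leila₃*: the pronoun c-commands this R-expression → coindexation would violate Principle C on *Leila₃*.
*Amara₄*: the pronoun c-commands this R-expression → coindexation would violate Principle C on *Amara₄*.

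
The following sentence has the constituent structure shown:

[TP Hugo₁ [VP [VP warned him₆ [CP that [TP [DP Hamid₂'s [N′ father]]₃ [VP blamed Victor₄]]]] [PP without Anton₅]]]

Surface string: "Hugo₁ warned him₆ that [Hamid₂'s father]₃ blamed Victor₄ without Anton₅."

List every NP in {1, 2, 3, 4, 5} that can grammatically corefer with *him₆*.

*him* is a pronoun, so Principle B applies: it must be free in its binding domain.
Binding domain of *him₆*: the matrix TP, whose subject is Hugo₁.
*Hugo₁* c-commands the pronoun within its binding domain → coindexation would violate Principle B.
*Hamid₂*: the pronoun c-commands this R-expression → coindexation would violate Principle C on *Hamid₂*.
*[Hamid₂'s father]₃*: the pronoun c-commands this R-expression → coindexation would violate Principle C on *[Hamid₂'s father]₃*.
*Victor₄*: the pronoun c-commands this R-expression → coindexation would violate Principle C on *Victor₄*.
*Anton₅* and the pronoun do not c-command one another → neither Principle B nor Principle C is at stake; coindexation permitted.

{5}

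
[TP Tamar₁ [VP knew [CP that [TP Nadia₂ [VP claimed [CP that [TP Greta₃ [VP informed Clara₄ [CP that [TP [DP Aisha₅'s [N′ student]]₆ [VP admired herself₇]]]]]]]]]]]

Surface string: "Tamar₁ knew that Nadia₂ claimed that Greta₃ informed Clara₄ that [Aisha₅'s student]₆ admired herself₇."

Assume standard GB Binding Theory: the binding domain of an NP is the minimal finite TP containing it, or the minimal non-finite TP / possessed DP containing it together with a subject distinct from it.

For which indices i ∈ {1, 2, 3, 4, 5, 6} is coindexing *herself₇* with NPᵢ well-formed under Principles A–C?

*herself* is an anaphor, so Principle A applies: it must be bound in its binding domain.
Binding domain of *herself₇*: the embedded TP, whose subject is [Aisha₅'s student]₆.
*Tamar₁* c-commands the anaphor but is outside its binding domain → cannot satisfy Principle A.
*Nadia₂* c-commands the anaphor but is outside its binding domain → cannot satisfy Principle A.
*Greta₃* c-commands the anaphor but is outside its binding domain → cannot satisfy Principle A.
*Clara₄* c-commands the anaphor but is outside its binding domain → cannot satisfy Principle A.
*Aisha₅* does not c-command the anaphor → cannot bind it.
*[Aisha₅'s student]₆* c-commands the anaphor within its binding domain → licit binder.

{6}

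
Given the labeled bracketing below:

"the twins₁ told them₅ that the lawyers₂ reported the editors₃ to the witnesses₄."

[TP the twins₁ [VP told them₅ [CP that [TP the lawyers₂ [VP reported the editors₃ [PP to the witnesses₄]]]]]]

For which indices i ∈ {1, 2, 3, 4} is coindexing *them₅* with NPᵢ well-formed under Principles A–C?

none

*them* is a pronoun, so Principle B applies: it must be free in its binding domain.
Binding domain of *them₅*: the matrix TP, whose subject is the twins₁.
*the twins₁* c-commands the pronoun within its binding domain → coindexation would violate Principle B.
*the lawyers₂*: the pronoun c-commands this R-expression → coindexation would violate Principle C on *the lawyers₂*.
*the editors₃*: the pronoun c-commands this R-expression → coindexation would violate Principle C on *the editors₃*.
*the witnesses₄*: the pronoun c-commands this R-expression → coindexation would violate Principle C on *the witnesses₄*.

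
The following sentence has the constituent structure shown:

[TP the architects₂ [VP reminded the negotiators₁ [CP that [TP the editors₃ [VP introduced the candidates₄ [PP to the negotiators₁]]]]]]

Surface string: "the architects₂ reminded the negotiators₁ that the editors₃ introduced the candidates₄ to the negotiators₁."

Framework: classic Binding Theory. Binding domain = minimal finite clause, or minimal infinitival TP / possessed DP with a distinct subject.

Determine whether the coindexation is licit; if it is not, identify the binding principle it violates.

Principle C

The two coindexed NPs are *the negotiators₁* (the higher occurrence) and *the negotiators₁* (the lower occurrence).
*the negotiators₁* (the lower occurrence) is an R-expression. Principle C requires it to be free everywhere.
*the negotiators₁* (the higher occurrence) c-commands it and carries the same index.
The R-expression is bound → Principle C violation.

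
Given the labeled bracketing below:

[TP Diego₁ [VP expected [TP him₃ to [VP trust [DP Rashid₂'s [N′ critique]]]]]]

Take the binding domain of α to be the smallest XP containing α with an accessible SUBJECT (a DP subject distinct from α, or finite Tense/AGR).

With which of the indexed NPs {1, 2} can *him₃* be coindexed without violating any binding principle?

none

*him* is a pronoun, so Principle B applies: it must be free in its binding domain.
Binding domain of *him₃*: the matrix TP, whose subject is Diego₁.
*Diego₁* c-commands the pronoun within its binding domain → coindexation would violate Principle B.
*Rashid₂*: the pronoun c-commands this R-expression → coindexation would violate Principle C on *Rashid₂*.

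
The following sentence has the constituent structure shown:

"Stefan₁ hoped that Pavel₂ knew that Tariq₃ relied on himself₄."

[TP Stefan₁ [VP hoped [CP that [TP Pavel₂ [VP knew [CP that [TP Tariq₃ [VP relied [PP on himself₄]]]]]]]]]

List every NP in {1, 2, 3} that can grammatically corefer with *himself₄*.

*himself* is an anaphor, so Principle A applies: it must be bound in its binding domain.
Binding domain of *himself₄*: the embedded TP, whose subject is Tariq₃.
*Stefan₁* c-commands the anaphor but is outside its binding domain → cannot satisfy Principle A.
*Pavel₂* c-commands the anaphor but is outside its binding domain → cannot satisfy Principle A.
*Tariq₃* c-commands the anaphor within its binding domain → licit binder.

{3}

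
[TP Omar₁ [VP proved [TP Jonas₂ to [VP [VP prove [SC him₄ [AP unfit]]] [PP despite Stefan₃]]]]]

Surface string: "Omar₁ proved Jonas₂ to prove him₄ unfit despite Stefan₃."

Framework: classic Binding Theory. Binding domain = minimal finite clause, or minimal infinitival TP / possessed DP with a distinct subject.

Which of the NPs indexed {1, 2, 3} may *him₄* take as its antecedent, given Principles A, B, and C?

{1, 3}

*him* is a pronoun, so Principle B applies: it must be free in its binding domain.
Binding domain of *him₄*: the embedded TP, whose subject is Jonas₂.
*Omar₁* c-commands the pronoun but from outside its binding domain, and is not c-commanded by it → coindexation permitted.
*Jonas₂* c-commands the pronoun within its binding domain → coindexation would violate Principle B.
*Stefan₃* and the pronoun do not c-command one another → neither Principle B nor Principle C is at stake; coindexation permitted.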